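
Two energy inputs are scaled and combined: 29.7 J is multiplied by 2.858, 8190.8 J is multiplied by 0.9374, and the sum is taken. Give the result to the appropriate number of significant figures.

7763 J

29.7 × 2.858 = 84.8826 → 84.9 J (3 s.f., last digit at the 10^-1 place).
8190.8 × 0.9374 = 7678.05592 → 7678 J (4 s.f., last digit at the 10^0 place).
Sum: 7762.93852 J; keep the coarser place, 10^0.
Result: 7763 J.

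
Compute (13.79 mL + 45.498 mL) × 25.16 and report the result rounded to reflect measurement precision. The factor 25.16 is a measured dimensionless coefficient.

1.492 × 10^3 mL

13.79 mL + 45.498 mL = 59.288 mL; the sum is limited to 2 decimal places (4 s.f.).
Carrying full precision, 59.288 × 25.16 = 1491.68608 mL; 25.16 has 4 s.f., so the result keeps min(4, 4) = 4 s.f.
Rounded to 4 significant figures: 1.492 × 10^3 mL.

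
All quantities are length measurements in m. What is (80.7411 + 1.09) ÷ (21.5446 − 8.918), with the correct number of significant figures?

80.7411 + 1.09 = 81.8311, limited to 2 d.p. → 4 s.f.; 21.5446 − 8.918 = 12.6266, limited to 3 d.p. → 5 s.f.
Carrying full precision, 81.8311 ÷ 12.6266 = 6.48084995169…; keep min(4, 5) = 4 s.f.
Rounded to 4 significant figures: 6.481.

6.481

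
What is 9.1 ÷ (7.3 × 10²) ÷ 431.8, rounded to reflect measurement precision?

2.9 × 10⁻⁵

9.1 ÷ (7.3 × 10²) ÷ 431.8 = 0.0000288692761108…
Multiplication/division keeps the fewest significant figures: 9.1 → 2 s.f., 7.3 × 10² → 2 s.f., 431.8 → 4 s.f.; limit is 2.
Rounded to 2 significant figures: 2.9 × 10⁻⁵.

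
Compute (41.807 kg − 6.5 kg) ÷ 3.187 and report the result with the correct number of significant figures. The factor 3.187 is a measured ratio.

41.807 kg − 6.5 kg = 35.307 kg; the difference is limited to 1 decimal place (3 s.f.).
Carrying full precision, 35.307 ÷ 3.187 = 11.0784436774… kg; 3.187 has 4 s.f., so the result keeps min(3, 4) = 3 s.f.
Rounded to 3 significant figures: 11.1 kg.

11.1 kg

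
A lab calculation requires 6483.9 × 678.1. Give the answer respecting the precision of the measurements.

6483.9 × 678.1 = 4396732.59
Multiplication/division keeps the fewest significant figures: 6483.9 → 5 s.f., 678.1 → 4 s.f.; limit is 4.
Rounded to 4 significant figures: 4.397 × 10⁶.

4.397 × 10⁶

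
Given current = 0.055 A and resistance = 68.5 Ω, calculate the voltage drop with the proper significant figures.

3.8 V

voltage drop = 0.055 A × 68.5 Ω = 3.7675 V.
0.055 has 2 significant figures; 68.5 has 3.
Division/multiplication keeps the fewest: 2 significant figures.
Rounded: 3.8 V.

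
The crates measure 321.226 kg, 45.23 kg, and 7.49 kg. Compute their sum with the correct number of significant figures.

321.226 kg + 45.23 kg + 7.49 kg = 373.946 kg.
Addition/subtraction keeps the fewest decimal places: 321.226 → 3 decimal places, 45.23 → 2 decimal places, 7.49 → 2 decimal places; limit is 2.
Rounded to 2 decimal places: 373.95 kg.

373.95 kg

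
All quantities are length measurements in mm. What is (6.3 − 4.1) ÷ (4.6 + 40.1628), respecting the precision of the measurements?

0.049

6.3 − 4.1 = 2.2, limited to 1 d.p. → 2 s.f.; 4.6 + 40.1628 = 44.7628, limited to 1 d.p. → 3 s.f.
Carrying full precision, 2.2 ÷ 44.7628 = 0.0491479532111…; keep min(2, 3) = 2 s.f.
Rounded to 2 significant figures: 0.049.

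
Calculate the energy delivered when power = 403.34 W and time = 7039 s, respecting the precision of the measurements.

2.839 × 10^6 J

energy delivered = 403.34 W × 7039 s = 2839110.26 J.
403.34 has 5 significant figures; 7039 has 4.
Division/multiplication keeps the fewest: 4 significant figures.
Rounded: 2.839 × 10^6 J.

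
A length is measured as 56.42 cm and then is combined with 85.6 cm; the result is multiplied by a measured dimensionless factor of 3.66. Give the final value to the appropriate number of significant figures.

520. cm

56.42 cm + 85.6 cm = 142.02 cm; the sum is limited to 1 decimal place (4 s.f.).
Carrying full precision, 142.02 × 3.66 = 519.7932 cm; 3.66 has 3 s.f., so the result keeps min(4, 3) = 3 s.f.
Rounded to 3 significant figures: 520. cm.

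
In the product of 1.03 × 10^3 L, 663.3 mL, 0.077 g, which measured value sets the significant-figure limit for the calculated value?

1.03 × 10^3 L → 3 s.f.; 663.3 mL → 4 s.f.; 0.077 g → 2 s.f.
The fewest is 2 significant figures, from 0.077 g.

0.077 g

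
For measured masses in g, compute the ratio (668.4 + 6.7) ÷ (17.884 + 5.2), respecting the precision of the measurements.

29.2

668.4 + 6.7 = 675.1, limited to 1 d.p. → 4 s.f.; 17.884 + 5.2 = 23.084, limited to 1 d.p. → 3 s.f.
Carrying full precision, 675.1 ÷ 23.084 = 29.2453647548…; keep min(4, 3) = 3 s.f.
Rounded to 3 significant figures: 29.2.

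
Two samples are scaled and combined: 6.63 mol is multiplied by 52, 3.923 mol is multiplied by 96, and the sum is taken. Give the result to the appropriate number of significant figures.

7.2 × 10^2 mol

6.63 × 52 = 344.76 → 3.4 × 10^2 mol (2 s.f., last digit at the 10^1 place).
3.923 × 96 = 376.608 → 3.8 × 10^2 mol (2 s.f., last digit at the 10^1 place).
Sum: 721.368 mol; keep the coarser place, 10^1.
Result: 7.2 × 10^2 mol.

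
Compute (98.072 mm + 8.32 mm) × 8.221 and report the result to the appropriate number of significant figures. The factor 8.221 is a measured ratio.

8.746 × 10² mm

98.072 mm + 8.32 mm = 106.392 mm; the sum is limited to 2 decimal places (5 s.f.).
Carrying full precision, 106.392 × 8.221 = 874.648632 mm; 8.221 has 4 s.f., so the result keeps min(5, 4) = 4 s.f.
Rounded to 4 significant figures: 8.746 × 10² mm.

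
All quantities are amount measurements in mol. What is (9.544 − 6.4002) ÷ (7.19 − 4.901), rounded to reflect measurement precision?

9.544 − 6.4002 = 3.1438, limited to 3 d.p. → 4 s.f.; 7.19 − 4.901 = 2.289, limited to 2 d.p. → 3 s.f.
Carrying full precision, 3.1438 ÷ 2.289 = 1.37343818261…; keep min(4, 3) = 3 s.f.
Rounded to 3 significant figures: 1.37.

1.37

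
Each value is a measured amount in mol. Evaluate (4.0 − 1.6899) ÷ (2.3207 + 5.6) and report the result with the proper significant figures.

4.0 − 1.6899 = 2.3101, limited to 1 d.p. → 2 s.f.; 2.3207 + 5.6 = 7.9207, limited to 1 d.p. → 2 s.f.
Carrying full precision, 2.3101 ÷ 7.9207 = 0.291653515472…; keep min(2, 2) = 2 s.f.
Rounded to 2 significant figures: 0.29.

0.29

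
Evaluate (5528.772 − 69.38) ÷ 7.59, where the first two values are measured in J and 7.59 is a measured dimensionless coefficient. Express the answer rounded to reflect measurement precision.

5528.772 J − 69.38 J = 5459.392 J; the difference is limited to 2 decimal places (6 s.f.).
Carrying full precision, 5459.392 ÷ 7.59 = 719.287483531… J; 7.59 has 3 s.f., so the result keeps min(6, 3) = 3 s.f.
Rounded to 3 significant figures: 719 J.

719 J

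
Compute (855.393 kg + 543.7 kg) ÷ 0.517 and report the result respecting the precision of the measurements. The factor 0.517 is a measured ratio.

855.393 kg + 543.7 kg = 1399.093 kg; the sum is limited to 1 decimal place (5 s.f.).
Carrying full precision, 1399.093 ÷ 0.517 = 2706.17601547… kg; 0.517 has 3 s.f., so the result keeps min(5, 3) = 3 s.f.
Rounded to 3 significant figures: 2.71 × 10^3 kg.

2.71 × 10^3 kg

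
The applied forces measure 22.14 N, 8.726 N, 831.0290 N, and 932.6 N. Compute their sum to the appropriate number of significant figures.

22.14 N + 8.726 N + 831.0290 N + 932.6 N = 1794.4950 N.
Addition/subtraction keeps the fewest decimal places: 22.14 → 2 decimal places, 8.726 → 3 decimal places, 831.0290 → 4 decimal places, 932.6 → 1 decimal place; limit is 1.
Rounded to 1 decimal place: 1.7945 × 10³ N.

1.7945 × 10³ N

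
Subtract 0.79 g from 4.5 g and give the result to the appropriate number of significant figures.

4.5 g − 0.79 g = 3.71 g.
Addition/subtraction keeps the fewest decimal places: 4.5 → 1 decimal place, 0.79 → 2 decimal places; limit is 1.
Rounded to 1 decimal place: 3.7 g.

3.7 g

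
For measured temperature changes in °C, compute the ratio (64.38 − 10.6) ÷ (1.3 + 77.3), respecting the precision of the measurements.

64.38 − 10.6 = 53.78, limited to 1 d.p. → 3 s.f.; 1.3 + 77.3 = 78.6, limited to 1 d.p. → 3 s.f.
Carrying full precision, 53.78 ÷ 78.6 = 0.684223918575…; keep min(3, 3) = 3 s.f.
Rounded to 3 significant figures: 0.684.

0.684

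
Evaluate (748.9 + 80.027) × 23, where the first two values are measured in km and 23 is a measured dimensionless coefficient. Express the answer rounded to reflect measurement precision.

1.9 × 10⁴ km

748.9 km + 80.027 km = 828.927 km; the sum is limited to 1 decimal place (4 s.f.).
Carrying full precision, 828.927 × 23 = 19065.321 km; 23 has 2 s.f., so the result keeps min(4, 2) = 2 s.f.
Rounded to 2 significant figures: 1.9 × 10⁴ km.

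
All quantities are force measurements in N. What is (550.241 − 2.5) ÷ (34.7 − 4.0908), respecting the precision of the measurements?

17.9

550.241 − 2.5 = 547.741, limited to 1 d.p. → 4 s.f.; 34.7 − 4.0908 = 30.6092, limited to 1 d.p. → 3 s.f.
Carrying full precision, 547.741 ÷ 30.6092 = 17.8946525881…; keep min(4, 3) = 3 s.f.
Rounded to 3 significant figures: 17.9.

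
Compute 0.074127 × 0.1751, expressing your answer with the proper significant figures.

0.01298

0.074127 × 0.1751 = 0.0129796377
Multiplication/division keeps the fewest significant figures: 0.074127 → 5 s.f., 0.1751 → 4 s.f.; limit is 4.
Rounded to 4 significant figures: 0.01298.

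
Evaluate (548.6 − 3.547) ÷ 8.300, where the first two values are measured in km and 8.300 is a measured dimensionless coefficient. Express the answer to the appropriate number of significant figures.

65.67 km

548.6 km − 3.547 km = 545.053 km; the difference is limited to 1 decimal place (4 s.f.).
Carrying full precision, 545.053 ÷ 8.300 = 65.6690361446… km; 8.300 has 4 s.f., so the result keeps min(4, 4) = 4 s.f.
Rounded to 4 significant figures: 65.67 km.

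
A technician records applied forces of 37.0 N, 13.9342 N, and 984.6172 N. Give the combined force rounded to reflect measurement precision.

37.0 N + 13.9342 N + 984.6172 N = 1035.5514 N.
Addition/subtraction keeps the fewest decimal places: 37.0 → 1 decimal place, 13.9342 → 4 decimal places, 984.6172 → 4 decimal places; limit is 1.
Rounded to 1 decimal place: 1035.6 N.

1035.6 N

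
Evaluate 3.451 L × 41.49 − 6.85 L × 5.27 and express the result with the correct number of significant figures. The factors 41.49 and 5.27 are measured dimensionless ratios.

1.071 × 10² L

3.451 × 41.49 = 143.18199 → 143.2 L (4 s.f., last digit at the 10^-1 place).
6.85 × 5.27 = 36.0995 → 36.1 L (3 s.f., last digit at the 10^-1 place).
Difference: 107.08249 L; keep the coarser place, 10^-1.
Result: 1.071 × 10² L.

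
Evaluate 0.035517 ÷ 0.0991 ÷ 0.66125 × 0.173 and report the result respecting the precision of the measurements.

0.0938

0.035517 ÷ 0.0991 ÷ 0.66125 × 0.173 = 0.0937654924567…
Multiplication/division keeps the fewest significant figures: 0.035517 → 5 s.f., 0.0991 → 3 s.f., 0.66125 → 5 s.f., 0.173 → 3 s.f.; limit is 3.
Rounded to 3 significant figures: 0.0938.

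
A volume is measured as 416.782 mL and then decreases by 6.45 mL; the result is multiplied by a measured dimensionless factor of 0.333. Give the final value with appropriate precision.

1.37 × 10^2 mL

416.782 mL − 6.45 mL = 410.332 mL; the difference is limited to 2 decimal places (5 s.f.).
Carrying full precision, 410.332 × 0.333 = 136.640556 mL; 0.333 has 3 s.f., so the result keeps min(5, 3) = 3 s.f.
Rounded to 3 significant figures: 1.37 × 10^2 mL.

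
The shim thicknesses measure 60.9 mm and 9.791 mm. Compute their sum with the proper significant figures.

70.7 mm

60.9 mm + 9.791 mm = 70.691 mm.
Addition/subtraction keeps the fewest decimal places: 60.9 → 1 decimal place, 9.791 → 3 decimal places; limit is 1.
Rounded to 1 decimal place: 70.7 mm.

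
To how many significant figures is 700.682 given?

6

700.682: zeros between nonzero digits are significant.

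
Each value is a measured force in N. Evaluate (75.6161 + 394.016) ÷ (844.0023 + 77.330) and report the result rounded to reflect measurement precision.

75.6161 + 394.016 = 469.6321, limited to 3 d.p. → 6 s.f.; 844.0023 + 77.330 = 921.3323, limited to 3 d.p. → 6 s.f.
Carrying full precision, 469.6321 ÷ 921.3323 = 0.509731505126…; keep min(6, 6) = 6 s.f.
Rounded to 6 significant figures: 5.09732 × 10⁻¹.

5.09732 × 10⁻¹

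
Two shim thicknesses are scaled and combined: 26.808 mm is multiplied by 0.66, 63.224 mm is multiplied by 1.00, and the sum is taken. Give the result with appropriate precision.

81 mm

26.808 × 0.66 = 17.69328 → 18 mm (2 s.f., last digit at the 10^0 place).
63.224 × 1.00 = 63.224 → 63.2 mm (3 s.f., last digit at the 10^-1 place).
Sum: 80.91728 mm; keep the coarser place, 10^0.
Result: 81 mm.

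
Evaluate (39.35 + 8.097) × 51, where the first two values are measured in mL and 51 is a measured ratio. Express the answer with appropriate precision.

39.35 mL + 8.097 mL = 47.447 mL; the sum is limited to 2 decimal places (4 s.f.).
Carrying full precision, 47.447 × 51 = 2419.797 mL; 51 has 2 s.f., so the result keeps min(4, 2) = 2 s.f.
Rounded to 2 significant figures: 2.4 × 10^3 mL.

2.4 × 10^3 mL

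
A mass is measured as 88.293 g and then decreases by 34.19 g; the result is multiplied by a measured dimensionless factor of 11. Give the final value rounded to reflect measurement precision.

6.0 × 10^2 g

88.293 g − 34.19 g = 54.103 g; the difference is limited to 2 decimal places (4 s.f.).
Carrying full precision, 54.103 × 11 = 595.133 g; 11 has 2 s.f., so the result keeps min(4, 2) = 2 s.f.
Rounded to 2 significant figures: 6.0 × 10^2 g.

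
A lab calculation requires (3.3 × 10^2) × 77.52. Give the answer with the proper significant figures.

2.6 × 10^4

(3.3 × 10^2) × 77.52 = 25581.6
Multiplication/division keeps the fewest significant figures: 3.3 × 10^2 → 2 s.f., 77.52 → 4 s.f.; limit is 2.
Rounded to 2 significant figures: 2.6 × 10^4.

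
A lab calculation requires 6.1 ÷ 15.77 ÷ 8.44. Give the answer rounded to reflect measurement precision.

0.046

6.1 ÷ 15.77 ÷ 8.44 = 0.0458306160536…
Multiplication/division keeps the fewest significant figures: 6.1 → 2 s.f., 15.77 → 4 s.f., 8.44 → 3 s.f.; limit is 2.
Rounded to 2 significant figures: 0.046.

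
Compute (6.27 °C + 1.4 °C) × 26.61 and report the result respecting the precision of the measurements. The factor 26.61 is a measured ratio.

6.27 °C + 1.4 °C = 7.67 °C; the sum is limited to 1 decimal place (2 s.f.).
Carrying full precision, 7.67 × 26.61 = 204.0987 °C; 26.61 has 4 s.f., so the result keeps min(2, 4) = 2 s.f.
Rounded to 2 significant figures: 2.0 × 10² °C.

2.0 × 10² °C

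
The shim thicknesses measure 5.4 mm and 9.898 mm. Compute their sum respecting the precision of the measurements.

15.3 mm

5.4 mm + 9.898 mm = 15.298 mm.
Addition/subtraction keeps the fewest decimal places: 5.4 → 1 decimal place, 9.898 → 3 decimal places; limit is 1.
Rounded to 1 decimal place: 15.3 mm.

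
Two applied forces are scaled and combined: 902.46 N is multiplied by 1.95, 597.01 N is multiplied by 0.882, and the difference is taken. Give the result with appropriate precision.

902.46 × 1.95 = 1759.797 → 1.76 × 10^3 N (3 s.f., last digit at the 10^1 place).
597.01 × 0.882 = 526.56282 → 527 N (3 s.f., last digit at the 10^0 place).
Difference: 1233.23418 N; keep the coarser place, 10^1.
Result: 1.23 × 10^3 N.

1.23 × 10^3 N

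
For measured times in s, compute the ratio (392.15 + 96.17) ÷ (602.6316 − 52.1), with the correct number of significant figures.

0.8870

392.15 + 96.17 = 488.32, limited to 2 d.p. → 5 s.f.; 602.6316 − 52.1 = 550.5316, limited to 1 d.p. → 4 s.f.
Carrying full precision, 488.32 ÷ 550.5316 = 0.886997222321…; keep min(5, 4) = 4 s.f.
Rounded to 4 significant figures: 0.8870.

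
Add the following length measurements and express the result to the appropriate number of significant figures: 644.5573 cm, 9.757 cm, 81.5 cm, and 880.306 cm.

644.5573 cm + 9.757 cm + 81.5 cm + 880.306 cm = 1616.1203 cm.
Addition/subtraction keeps the fewest decimal places: 644.5573 → 4 decimal places, 9.757 → 3 decimal places, 81.5 → 1 decimal place, 880.306 → 3 decimal places; limit is 1.
Rounded to 1 decimal place: 1616.1 cm.

1616.1 cm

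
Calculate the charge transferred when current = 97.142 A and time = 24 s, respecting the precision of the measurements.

2.3 × 10³ C

charge transferred = 97.142 A × 24 s = 2331.408 C.
97.142 has 5 significant figures; 24 has 2.
Division/multiplication keeps the fewest: 2 significant figures.
Rounded: 2.3 × 10³ C.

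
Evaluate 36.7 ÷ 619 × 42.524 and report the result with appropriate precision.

36.7 ÷ 619 × 42.524 = 2.52121292407…
Multiplication/division keeps the fewest significant figures: 36.7 → 3 s.f., 619 → 3 s.f., 42.524 → 5 s.f.; limit is 3.
Rounded to 3 significant figures: 2.52.

2.52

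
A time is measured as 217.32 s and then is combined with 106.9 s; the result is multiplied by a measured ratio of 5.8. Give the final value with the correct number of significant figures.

217.32 s + 106.9 s = 324.22 s; the sum is limited to 1 decimal place (4 s.f.).
Carrying full precision, 324.22 × 5.8 = 1880.476 s; 5.8 has 2 s.f., so the result keeps min(4, 2) = 2 s.f.
Rounded to 2 significant figures: 1.9 × 10^3 s.

1.9 × 10^3 s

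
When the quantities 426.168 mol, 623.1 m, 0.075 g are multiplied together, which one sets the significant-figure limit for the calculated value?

0.075 g

426.168 mol → 6 s.f.; 623.1 m → 4 s.f.; 0.075 g → 2 s.f.
The fewest is 2 significant figures, from 0.075 g.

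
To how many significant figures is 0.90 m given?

2

0.90: leading zeros are not significant; trailing zeros after a decimal point are significant.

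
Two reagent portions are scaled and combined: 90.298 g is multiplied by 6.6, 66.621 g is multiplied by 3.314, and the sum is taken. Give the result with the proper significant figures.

90.298 × 6.6 = 595.9668 → 6.0 × 10² g (2 s.f., last digit at the 10^1 place).
66.621 × 3.314 = 220.781994 → 220.8 g (4 s.f., last digit at the 10^-1 place).
Sum: 816.748794 g; keep the coarser place, 10^1.
Result: 8.2 × 10² g.

8.2 × 10² g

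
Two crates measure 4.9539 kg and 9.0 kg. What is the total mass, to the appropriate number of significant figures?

4.9539 kg + 9.0 kg = 13.9539 kg.
Addition/subtraction keeps the fewest decimal places: 4.9539 → 4 decimal places, 9.0 → 1 decimal place; limit is 1.
Rounded to 1 decimal place: 14.0 kg.

14.0 kg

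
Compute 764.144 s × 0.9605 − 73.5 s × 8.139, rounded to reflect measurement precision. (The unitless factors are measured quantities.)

136 s

764.144 × 0.9605 = 733.960312 → 734.0 s (4 s.f., last digit at the 10^-1 place).
73.5 × 8.139 = 598.2165 → 598 s (3 s.f., last digit at the 10^0 place).
Difference: 135.743812 s; keep the coarser place, 10^0.
Result: 136 s.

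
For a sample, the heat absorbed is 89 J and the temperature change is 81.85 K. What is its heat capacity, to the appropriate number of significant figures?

heat capacity = 89 J ÷ 81.85 K = 1.08735491753… J/K.
89 has 2 significant figures; 81.85 has 4.
Division/multiplication keeps the fewest: 2 significant figures.
Rounded: 1.1 J/K.

1.1 J/K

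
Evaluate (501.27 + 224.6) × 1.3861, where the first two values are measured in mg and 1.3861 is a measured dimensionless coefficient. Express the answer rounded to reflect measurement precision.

1006 mg

501.27 mg + 224.6 mg = 725.87 mg; the sum is limited to 1 decimal place (4 s.f.).
Carrying full precision, 725.87 × 1.3861 = 1006.128407 mg; 1.3861 has 5 s.f., so the result keeps min(4, 5) = 4 s.f.
Rounded to 4 significant figures: 1006 mg.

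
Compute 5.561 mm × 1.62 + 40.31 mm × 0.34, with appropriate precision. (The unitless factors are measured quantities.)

23 mm

5.561 × 1.62 = 9.00882 → 9.01 mm (3 s.f., last digit at the 10^-2 place).
40.31 × 0.34 = 13.7054 → 14 mm (2 s.f., last digit at the 10^0 place).
Sum: 22.71422 mm; keep the coarser place, 10^0.
Result: 23 mm.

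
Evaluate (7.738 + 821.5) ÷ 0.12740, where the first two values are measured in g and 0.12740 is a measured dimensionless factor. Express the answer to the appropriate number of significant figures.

6509 g

7.738 g + 821.5 g = 829.238 g; the sum is limited to 1 decimal place (4 s.f.).
Carrying full precision, 829.238 ÷ 0.12740 = 6508.93249608… g; 0.12740 has 5 s.f., so the result keeps min(4, 5) = 4 s.f.
Rounded to 4 significant figures: 6509 g.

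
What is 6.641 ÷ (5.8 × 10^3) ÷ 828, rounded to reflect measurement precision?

6.641 ÷ (5.8 × 10^3) ÷ 828 = 0.00000138285024155…
Multiplication/division keeps the fewest significant figures: 6.641 → 4 s.f., 5.8 × 10^3 → 2 s.f., 828 → 3 s.f.; limit is 2.
Rounded to 2 significant figures: 1.4 × 10^-6.

1.4 × 10^-6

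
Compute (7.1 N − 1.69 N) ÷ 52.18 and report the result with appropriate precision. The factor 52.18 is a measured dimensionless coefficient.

7.1 N − 1.69 N = 5.41 N; the difference is limited to 1 decimal place (2 s.f.).
Carrying full precision, 5.41 ÷ 52.18 = 0.103679570717… N; 52.18 has 4 s.f., so the result keeps min(2, 4) = 2 s.f.
Rounded to 2 significant figures: 0.10 N.

0.10 N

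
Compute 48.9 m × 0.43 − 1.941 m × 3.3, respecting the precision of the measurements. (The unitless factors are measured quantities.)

48.9 × 0.43 = 21.027 → 21 m (2 s.f., last digit at the 10^0 place).
1.941 × 3.3 = 6.4053 → 6.4 m (2 s.f., last digit at the 10^-1 place).
Difference: 14.6217 m; keep the coarser place, 10^0.
Result: 15 m.

15 m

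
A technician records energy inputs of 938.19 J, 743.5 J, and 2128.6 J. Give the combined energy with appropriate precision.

938.19 J + 743.5 J + 2128.6 J = 3810.29 J.
Addition/subtraction keeps the fewest decimal places: 938.19 → 2 decimal places, 743.5 → 1 decimal place, 2128.6 → 1 decimal place; limit is 1.
Rounded to 1 decimal place: 3810.3 J.

3810.3 J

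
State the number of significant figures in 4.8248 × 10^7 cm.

5

4.8248 × 10^7: in scientific notation every digit of the coefficient is significant.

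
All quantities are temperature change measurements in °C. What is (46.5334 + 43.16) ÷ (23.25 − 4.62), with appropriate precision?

46.5334 + 43.16 = 89.6934, limited to 2 d.p. → 4 s.f.; 23.25 − 4.62 = 18.63, limited to 2 d.p. → 4 s.f.
Carrying full precision, 89.6934 ÷ 18.63 = 4.8144605475…; keep min(4, 4) = 4 s.f.
Rounded to 4 significant figures: 4.814.

4.814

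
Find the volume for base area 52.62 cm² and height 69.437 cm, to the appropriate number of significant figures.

3654 cm³

volume = 52.62 cm² × 69.437 cm = 3653.77494 cm³.
52.62 has 4 significant figures; 69.437 has 5.
Division/multiplication keeps the fewest: 4 significant figures.
Rounded: 3654 cm³.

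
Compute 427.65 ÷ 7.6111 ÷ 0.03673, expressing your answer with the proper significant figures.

1530.

427.65 ÷ 7.6111 ÷ 0.03673 = 1529.74879572…
Multiplication/division keeps the fewest significant figures: 427.65 → 5 s.f., 7.6111 → 5 s.f., 0.03673 → 4 s.f.; limit is 4.
Rounded to 4 significant figures: 1530.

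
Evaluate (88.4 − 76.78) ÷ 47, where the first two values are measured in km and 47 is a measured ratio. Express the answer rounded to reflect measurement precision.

88.4 km − 76.78 km = 11.62 km; the difference is limited to 1 decimal place (3 s.f.).
Carrying full precision, 11.62 ÷ 47 = 0.247234042553… km; 47 has 2 s.f., so the result keeps min(3, 2) = 2 s.f.
Rounded to 2 significant figures: 0.25 km.

0.25 km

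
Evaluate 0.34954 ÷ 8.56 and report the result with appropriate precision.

0.0408

0.34954 ÷ 8.56 = 0.0408341121495…
Multiplication/division keeps the fewest significant figures: 0.34954 → 5 s.f., 8.56 → 3 s.f.; limit is 3.
Rounded to 3 significant figures: 0.0408.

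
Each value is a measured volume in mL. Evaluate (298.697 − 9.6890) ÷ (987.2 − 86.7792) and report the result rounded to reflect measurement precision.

3.210 × 10^-1

298.697 − 9.6890 = 289.0080, limited to 3 d.p. → 6 s.f.; 987.2 − 86.7792 = 900.4208, limited to 1 d.p. → 4 s.f.
Carrying full precision, 289.0080 ÷ 900.4208 = 0.320969928727…; keep min(6, 4) = 4 s.f.
Rounded to 4 significant figures: 3.210 × 10^-1.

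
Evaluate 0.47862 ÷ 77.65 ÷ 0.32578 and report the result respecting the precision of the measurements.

0.01892

0.47862 ÷ 77.65 ÷ 0.32578 = 0.0189201669127…
Multiplication/division keeps the fewest significant figures: 0.47862 → 5 s.f., 77.65 → 4 s.f., 0.32578 → 5 s.f.; limit is 4.
Rounded to 4 significant figures: 0.01892.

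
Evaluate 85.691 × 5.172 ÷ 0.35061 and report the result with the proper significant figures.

85.691 × 5.172 ÷ 0.35061 = 1264.06506375…
Multiplication/division keeps the fewest significant figures: 85.691 → 5 s.f., 5.172 → 4 s.f., 0.35061 → 5 s.f.; limit is 4.
Rounded to 4 significant figures: 1264.

1264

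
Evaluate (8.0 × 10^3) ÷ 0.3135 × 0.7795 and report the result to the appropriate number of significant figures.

(8.0 × 10^3) ÷ 0.3135 × 0.7795 = 19891.5470494…
Multiplication/division keeps the fewest significant figures: 8.0 × 10^3 → 2 s.f., 0.3135 → 4 s.f., 0.7795 → 4 s.f.; limit is 2.
Rounded to 2 significant figures: 2.0 × 10^4.

2.0 × 10^4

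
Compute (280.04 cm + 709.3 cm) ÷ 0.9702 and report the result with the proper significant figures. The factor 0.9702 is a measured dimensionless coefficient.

1.020 × 10^3 cm

280.04 cm + 709.3 cm = 989.34 cm; the sum is limited to 1 decimal place (4 s.f.).
Carrying full precision, 989.34 ÷ 0.9702 = 1019.72789116… cm; 0.9702 has 4 s.f., so the result keeps min(4, 4) = 4 s.f.
Rounded to 4 significant figures: 1.020 × 10^3 cm.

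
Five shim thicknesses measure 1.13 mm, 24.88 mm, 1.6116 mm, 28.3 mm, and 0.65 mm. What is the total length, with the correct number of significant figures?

1.13 mm + 24.88 mm + 1.6116 mm + 28.3 mm + 0.65 mm = 56.5716 mm.
Addition/subtraction keeps the fewest decimal places: 1.13 → 2 decimal places, 24.88 → 2 decimal places, 1.6116 → 4 decimal places, 28.3 → 1 decimal place, 0.65 → 2 decimal places; limit is 1.
Rounded to 1 decimal place: 56.6 mm.

56.6 mm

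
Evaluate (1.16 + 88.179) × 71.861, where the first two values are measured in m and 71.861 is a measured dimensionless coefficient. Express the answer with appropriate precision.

1.16 m + 88.179 m = 89.339 m; the sum is limited to 2 decimal places (4 s.f.).
Carrying full precision, 89.339 × 71.861 = 6419.989879 m; 71.861 has 5 s.f., so the result keeps min(4, 5) = 4 s.f.
Rounded to 4 significant figures: 6420. m.

6420. m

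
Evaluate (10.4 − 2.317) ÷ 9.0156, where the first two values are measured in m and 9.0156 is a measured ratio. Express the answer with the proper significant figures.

0.90 m

10.4 m − 2.317 m = 8.083 m; the difference is limited to 1 decimal place (2 s.f.).
Carrying full precision, 8.083 ÷ 9.0156 = 0.896557078841… m; 9.0156 has 5 s.f., so the result keeps min(2, 5) = 2 s.f.
Rounded to 2 significant figures: 0.90 m.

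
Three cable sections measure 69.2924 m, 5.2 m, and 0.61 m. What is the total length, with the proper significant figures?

75.1 m

69.2924 m + 5.2 m + 0.61 m = 75.1024 m.
Addition/subtraction keeps the fewest decimal places: 69.2924 → 4 decimal places, 5.2 → 1 decimal place, 0.61 → 2 decimal places; limit is 1.
Rounded to 1 decimal place: 75.1 m.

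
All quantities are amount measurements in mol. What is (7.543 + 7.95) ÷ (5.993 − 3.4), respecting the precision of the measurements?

7.543 + 7.95 = 15.493, limited to 2 d.p. → 4 s.f.; 5.993 − 3.4 = 2.593, limited to 1 d.p. → 2 s.f.
Carrying full precision, 15.493 ÷ 2.593 = 5.97493251061…; keep min(4, 2) = 2 s.f.
Rounded to 2 significant figures: 6.0.

6.0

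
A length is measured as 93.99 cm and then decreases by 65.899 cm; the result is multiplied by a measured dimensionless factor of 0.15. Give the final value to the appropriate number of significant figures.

4.2 cm

93.99 cm − 65.899 cm = 28.091 cm; the difference is limited to 2 decimal places (4 s.f.).
Carrying full precision, 28.091 × 0.15 = 4.21365 cm; 0.15 has 2 s.f., so the result keeps min(4, 2) = 2 s.f.
Rounded to 2 significant figures: 4.2 cm.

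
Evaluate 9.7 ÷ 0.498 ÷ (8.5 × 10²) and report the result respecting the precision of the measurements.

9.7 ÷ 0.498 ÷ (8.5 × 10²) = 0.0229151901725…
Multiplication/division keeps the fewest significant figures: 9.7 → 2 s.f., 0.498 → 3 s.f., 8.5 × 10² → 2 s.f.; limit is 2.
Rounded to 2 significant figures: 0.023.

0.023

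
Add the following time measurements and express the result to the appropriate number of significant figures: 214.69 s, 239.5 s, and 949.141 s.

1403.3 s

214.69 s + 239.5 s + 949.141 s = 1403.331 s.
Addition/subtraction keeps the fewest decimal places: 214.69 → 2 decimal places, 239.5 → 1 decimal place, 949.141 → 3 decimal places; limit is 1.
Rounded to 1 decimal place: 1403.3 s.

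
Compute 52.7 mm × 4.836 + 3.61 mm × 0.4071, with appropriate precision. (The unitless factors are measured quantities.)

256 mm

52.7 × 4.836 = 254.8572 → 255 mm (3 s.f., last digit at the 10^0 place).
3.61 × 0.4071 = 1.469631 → 1.47 mm (3 s.f., last digit at the 10^-2 place).
Sum: 256.326831 mm; keep the coarser place, 10^0.
Result: 256 mm.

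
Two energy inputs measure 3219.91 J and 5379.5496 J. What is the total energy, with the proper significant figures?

3219.91 J + 5379.5496 J = 8599.4596 J.
Addition/subtraction keeps the fewest decimal places: 3219.91 → 2 decimal places, 5379.5496 → 4 decimal places; limit is 2.
Rounded to 2 decimal places: 8599.46 J.

8599.46 J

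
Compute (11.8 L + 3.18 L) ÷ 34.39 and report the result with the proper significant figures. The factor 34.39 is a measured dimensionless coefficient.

0.436 L

11.8 L + 3.18 L = 14.98 L; the sum is limited to 1 decimal place (3 s.f.).
Carrying full precision, 14.98 ÷ 34.39 = 0.435591741785… L; 34.39 has 4 s.f., so the result keeps min(3, 4) = 3 s.f.
Rounded to 3 significant figures: 0.436 L.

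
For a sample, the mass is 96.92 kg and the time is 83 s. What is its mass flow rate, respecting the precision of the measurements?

mass flow rate = 96.92 kg ÷ 83 s = 1.16771084337… kg/s.
96.92 has 4 significant figures; 83 has 2.
Division/multiplication keeps the fewest: 2 significant figures.
Rounded: 1.2 kg/s.

1.2 kg/s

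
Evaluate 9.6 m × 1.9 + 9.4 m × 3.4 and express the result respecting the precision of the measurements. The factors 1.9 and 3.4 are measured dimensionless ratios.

9.6 × 1.9 = 18.24 → 18 m (2 s.f., last digit at the 10^0 place).
9.4 × 3.4 = 31.96 → 32 m (2 s.f., last digit at the 10^0 place).
Sum: 50.2 m; keep the coarser place, 10^0.
Result: 5.0 × 10¹ m.

5.0 × 10¹ m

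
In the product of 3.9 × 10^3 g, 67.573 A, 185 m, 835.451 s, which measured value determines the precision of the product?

3.9 × 10^3 g → 2 s.f.; 67.573 A → 5 s.f.; 185 m → 3 s.f.; 835.451 s → 6 s.f.
The fewest is 2 significant figures, from 3.9 × 10^3 g.

3.9 × 10^3 g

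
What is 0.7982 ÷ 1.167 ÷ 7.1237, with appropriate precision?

0.09601

0.7982 ÷ 1.167 ÷ 7.1237 = 0.0960141509125…
Multiplication/division keeps the fewest significant figures: 0.7982 → 4 s.f., 1.167 → 4 s.f., 7.1237 → 5 s.f.; limit is 4.
Rounded to 4 significant figures: 0.09601.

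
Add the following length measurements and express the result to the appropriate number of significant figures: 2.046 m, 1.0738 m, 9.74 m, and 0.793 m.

2.046 m + 1.0738 m + 9.74 m + 0.793 m = 13.6528 m.
Addition/subtraction keeps the fewest decimal places: 2.046 → 3 decimal places, 1.0738 → 4 decimal places, 9.74 → 2 decimal places, 0.793 → 3 decimal places; limit is 2.
Rounded to 2 decimal places: 13.65 m.

13.65 m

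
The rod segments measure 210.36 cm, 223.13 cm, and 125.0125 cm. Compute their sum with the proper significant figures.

558.50 cm

210.36 cm + 223.13 cm + 125.0125 cm = 558.5025 cm.
Addition/subtraction keeps the fewest decimal places: 210.36 → 2 decimal places, 223.13 → 2 decimal places, 125.0125 → 4 decimal places; limit is 2.
Rounded to 2 decimal places: 558.50 cm.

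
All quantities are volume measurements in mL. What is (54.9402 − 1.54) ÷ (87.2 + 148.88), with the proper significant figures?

0.2262

54.9402 − 1.54 = 53.4002, limited to 2 d.p. → 4 s.f.; 87.2 + 148.88 = 236.08, limited to 1 d.p. → 4 s.f.
Carrying full precision, 53.4002 ÷ 236.08 = 0.226195357506…; keep min(4, 4) = 4 s.f.
Rounded to 4 significant figures: 0.2262.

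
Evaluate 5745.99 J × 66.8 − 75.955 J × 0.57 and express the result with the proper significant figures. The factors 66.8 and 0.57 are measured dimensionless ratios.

3.84 × 10⁵ J

5745.99 × 66.8 = 383832.132 → 3.84 × 10⁵ J (3 s.f., last digit at the 10^3 place).
75.955 × 0.57 = 43.29435 → 43 J (2 s.f., last digit at the 10^0 place).
Difference: 383788.83765 J; keep the coarser place, 10^3.
Result: 3.84 × 10⁵ J.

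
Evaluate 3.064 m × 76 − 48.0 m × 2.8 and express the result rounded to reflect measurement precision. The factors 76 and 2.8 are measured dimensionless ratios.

1.0 × 10² m

3.064 × 76 = 232.864 → 2.3 × 10² m (2 s.f., last digit at the 10^1 place).
48.0 × 2.8 = 134.4 → 1.3 × 10² m (2 s.f., last digit at the 10^1 place).
Difference: 98.464 m; keep the coarser place, 10^1.
Result: 1.0 × 10² m.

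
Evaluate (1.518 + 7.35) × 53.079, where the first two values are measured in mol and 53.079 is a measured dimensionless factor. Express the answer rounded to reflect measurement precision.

471 mol

1.518 mol + 7.35 mol = 8.868 mol; the sum is limited to 2 decimal places (3 s.f.).
Carrying full precision, 8.868 × 53.079 = 470.704572 mol; 53.079 has 5 s.f., so the result keeps min(3, 5) = 3 s.f.
Rounded to 3 significant figures: 471 mol.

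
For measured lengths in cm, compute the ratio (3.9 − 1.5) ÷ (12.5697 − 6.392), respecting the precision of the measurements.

3.9 − 1.5 = 2.4, limited to 1 d.p. → 2 s.f.; 12.5697 − 6.392 = 6.1777, limited to 3 d.p. → 4 s.f.
Carrying full precision, 2.4 ÷ 6.1777 = 0.388494099746…; keep min(2, 4) = 2 s.f.
Rounded to 2 significant figures: 0.39.

0.39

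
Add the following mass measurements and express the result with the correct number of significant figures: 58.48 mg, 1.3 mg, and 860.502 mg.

58.48 mg + 1.3 mg + 860.502 mg = 920.282 mg.
Addition/subtraction keeps the fewest decimal places: 58.48 → 2 decimal places, 1.3 → 1 decimal place, 860.502 → 3 decimal places; limit is 1.
Rounded to 1 decimal place: 920.3 mg.

920.3 mg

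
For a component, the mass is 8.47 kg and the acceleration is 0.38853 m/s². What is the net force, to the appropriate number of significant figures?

3.29 N

net force = 8.47 kg × 0.38853 m/s² = 3.2908491 N.
8.47 has 3 significant figures; 0.38853 has 5.
Division/multiplication keeps the fewest: 3 significant figures.
Rounded: 3.29 N.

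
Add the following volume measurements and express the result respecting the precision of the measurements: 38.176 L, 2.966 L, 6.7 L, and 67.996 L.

115.8 L

38.176 L + 2.966 L + 6.7 L + 67.996 L = 115.838 L.
Addition/subtraction keeps the fewest decimal places: 38.176 → 3 decimal places, 2.966 → 3 decimal places, 6.7 → 1 decimal place, 67.996 → 3 decimal places; limit is 1.
Rounded to 1 decimal place: 115.8 L.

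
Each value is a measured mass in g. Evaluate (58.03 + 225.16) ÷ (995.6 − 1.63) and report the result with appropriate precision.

58.03 + 225.16 = 283.19, limited to 2 d.p. → 5 s.f.; 995.6 − 1.63 = 993.97, limited to 1 d.p. → 4 s.f.
Carrying full precision, 283.19 ÷ 993.97 = 0.284907995211…; keep min(5, 4) = 4 s.f.
Rounded to 4 significant figures: 2.849 × 10⁻¹.

2.849 × 10⁻¹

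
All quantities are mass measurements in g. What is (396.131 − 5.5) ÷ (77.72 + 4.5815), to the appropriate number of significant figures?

396.131 − 5.5 = 390.631, limited to 1 d.p. → 4 s.f.; 77.72 + 4.5815 = 82.3015, limited to 2 d.p. → 4 s.f.
Carrying full precision, 390.631 ÷ 82.3015 = 4.7463411967…; keep min(4, 4) = 4 s.f.
Rounded to 4 significant figures: 4.746.

4.746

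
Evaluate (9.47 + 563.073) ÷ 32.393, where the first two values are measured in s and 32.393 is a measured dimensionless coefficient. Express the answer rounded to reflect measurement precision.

9.47 s + 563.073 s = 572.543 s; the sum is limited to 2 decimal places (5 s.f.).
Carrying full precision, 572.543 ÷ 32.393 = 17.6748988979… s; 32.393 has 5 s.f., so the result keeps min(5, 5) = 5 s.f.
Rounded to 5 significant figures: 17.675 s.

17.675 s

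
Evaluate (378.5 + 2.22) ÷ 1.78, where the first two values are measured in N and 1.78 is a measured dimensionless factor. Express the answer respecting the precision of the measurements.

214 N

378.5 N + 2.22 N = 380.72 N; the sum is limited to 1 decimal place (4 s.f.).
Carrying full precision, 380.72 ÷ 1.78 = 213.887640449… N; 1.78 has 3 s.f., so the result keeps min(4, 3) = 3 s.f.
Rounded to 3 significant figures: 214 N.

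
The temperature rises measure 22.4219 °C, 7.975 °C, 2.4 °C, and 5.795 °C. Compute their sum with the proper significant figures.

22.4219 °C + 7.975 °C + 2.4 °C + 5.795 °C = 38.5919 °C.
Addition/subtraction keeps the fewest decimal places: 22.4219 → 4 decimal places, 7.975 → 3 decimal places, 2.4 → 1 decimal place, 5.795 → 3 decimal places; limit is 1.
Rounded to 1 decimal place: 38.6 °C.

38.6 °C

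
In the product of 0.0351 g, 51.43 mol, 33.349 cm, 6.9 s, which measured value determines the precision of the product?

6.9 s

0.0351 g → 3 s.f.; 51.43 mol → 4 s.f.; 33.349 cm → 5 s.f.; 6.9 s → 2 s.f.
The fewest is 2 significant figures, from 6.9 s.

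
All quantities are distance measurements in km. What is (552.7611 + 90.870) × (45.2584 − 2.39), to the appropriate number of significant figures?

552.7611 + 90.870 = 643.6311, limited to 3 d.p. → 6 s.f.; 45.2584 − 2.39 = 42.8684, limited to 2 d.p. → 4 s.f.
Carrying full precision, 643.6311 × 42.8684 = 27591.4354472…; keep min(6, 4) = 4 s.f.
Rounded to 4 significant figures: 2.759 × 10^4 km².

2.759 × 10^4 km²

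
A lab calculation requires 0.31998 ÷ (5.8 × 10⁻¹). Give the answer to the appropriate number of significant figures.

0.31998 ÷ (5.8 × 10⁻¹) = 0.551689655172…
Multiplication/division keeps the fewest significant figures: 0.31998 → 5 s.f., 5.8 × 10⁻¹ → 2 s.f.; limit is 2.
Rounded to 2 significant figures: 0.55.

0.55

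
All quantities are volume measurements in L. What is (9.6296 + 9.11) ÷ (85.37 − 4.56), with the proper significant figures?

0.2319

9.6296 + 9.11 = 18.7396, limited to 2 d.p. → 4 s.f.; 85.37 − 4.56 = 80.81, limited to 2 d.p. → 4 s.f.
Carrying full precision, 18.7396 ÷ 80.81 = 0.231897042445…; keep min(4, 4) = 4 s.f.
Rounded to 4 significant figures: 0.2319.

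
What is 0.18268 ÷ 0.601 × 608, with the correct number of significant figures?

185

0.18268 ÷ 0.601 × 608 = 184.807720466…
Multiplication/division keeps the fewest significant figures: 0.18268 → 5 s.f., 0.601 → 3 s.f., 608 → 3 s.f.; limit is 3.
Rounded to 3 significant figures: 185.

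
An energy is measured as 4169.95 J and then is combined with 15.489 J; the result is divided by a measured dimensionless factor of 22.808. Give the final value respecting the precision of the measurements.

4169.95 J + 15.489 J = 4185.439 J; the sum is limited to 2 decimal places (6 s.f.).
Carrying full precision, 4185.439 ÷ 22.808 = 183.507497369… J; 22.808 has 5 s.f., so the result keeps min(6, 5) = 5 s.f.
Rounded to 5 significant figures: 183.51 J.

183.51 J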